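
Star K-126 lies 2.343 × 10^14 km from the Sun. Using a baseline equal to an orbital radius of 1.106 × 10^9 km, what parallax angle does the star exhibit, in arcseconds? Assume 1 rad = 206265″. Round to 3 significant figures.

0.974 arcsec

θ ≈ B/d = (1.106 × 10^9) / (2.343 × 10^14) = 4.7204 × 10^-6 rad.
In arcseconds: 4.7204 × 10^-6 × 206265 = 0.97365″.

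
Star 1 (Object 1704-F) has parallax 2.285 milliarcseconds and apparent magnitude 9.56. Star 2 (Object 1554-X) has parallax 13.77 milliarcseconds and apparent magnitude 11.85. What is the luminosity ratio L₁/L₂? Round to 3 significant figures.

L₁/L₂ = 299

d₁ = 1/p₁ = 1/0.002285″ = 437.64 pc; d₂ = 1/p₂ = 1/0.01377″ = 72.622 pc.
M₁ = m₁ − 5 log₁₀ d₁ + 5 = 9.56 − 13.2056 + 5 = 1.3544.
M₂ = 11.85 − 9.3053 + 5 = 7.5447.
L₁/L₂ = 10^(0.4(M₂ − M₁)) = 10^(0.4 × 6.1903) = 10^2.47612 = 299.31.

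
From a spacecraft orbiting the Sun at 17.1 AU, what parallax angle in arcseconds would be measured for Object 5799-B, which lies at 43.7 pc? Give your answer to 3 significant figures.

0.391 arcsec

p (arcsec) = B (AU) / d (pc).
p = 17.1 / 43.7 = 0.3913 arcsec.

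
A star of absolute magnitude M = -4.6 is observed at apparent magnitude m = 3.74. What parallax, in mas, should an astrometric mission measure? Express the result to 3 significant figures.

m − M = 3.74 − (-4.6) = 8.34.
d = 10^((m−M)/5 + 1) = 10^2.668 = 465.59 pc.
p = 1/d = 1/465.59 = 0.0021478 arcsec = 2.1478 mas.

2.15 mas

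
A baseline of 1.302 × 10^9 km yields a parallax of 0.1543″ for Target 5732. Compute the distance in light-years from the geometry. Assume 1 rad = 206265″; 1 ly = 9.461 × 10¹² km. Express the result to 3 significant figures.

θ = 0.1543″ = 0.1543/206265 = 7.4807 × 10^-7 rad.
d = B/θ = (1.302 × 10^9) / (7.4807 × 10^-7) = 1.7405 × 10^15 km = (1.7405 × 10^15) / (9.461 × 10^12) ly = 183.97 ly.

184 ly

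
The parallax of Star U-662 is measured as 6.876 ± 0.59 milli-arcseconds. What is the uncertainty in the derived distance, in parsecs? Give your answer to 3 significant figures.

12.5 pc

d = 1/p, so σ_d = σ_p / p².
σ_d = 0.000590 / (0.006876)² = 0.000590 / 0.000047279 = 12.479 pc.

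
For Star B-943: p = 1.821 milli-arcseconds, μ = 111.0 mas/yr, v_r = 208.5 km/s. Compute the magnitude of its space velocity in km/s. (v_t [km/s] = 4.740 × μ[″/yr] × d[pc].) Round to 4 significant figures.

356.3 km/s

d = 1/p = 1/0.001821″ = 549.15 pc.
μ = 111.0 mas/yr = 0.1110 ″/yr.
v_t = 4.740 μ d = 4.740 × 0.1110 × 549.15 = 288.93 km/s.
v = √(v_r² + v_t²) = √(208.5² + 288.93²) = √126953 = 356.3 km/s.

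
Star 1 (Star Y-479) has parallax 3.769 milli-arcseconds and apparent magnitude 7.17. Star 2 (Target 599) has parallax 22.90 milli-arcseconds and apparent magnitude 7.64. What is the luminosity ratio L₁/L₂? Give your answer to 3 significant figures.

d₁ = 1/p₁ = 1/0.003769″ = 265.32 pc; d₂ = 1/p₂ = 1/0.02290″ = 43.668 pc.
M₁ = m₁ − 5 log₁₀ d₁ + 5 = 7.17 − 12.1188 + 5 = 0.0512.
M₂ = 7.64 − 8.2008 + 5 = 4.4392.
L₁/L₂ = 10^(0.4(M₂ − M₁)) = 10^(0.4 × 4.3880) = 10^1.75520 = 56.911.

L₁/L₂ = 56.9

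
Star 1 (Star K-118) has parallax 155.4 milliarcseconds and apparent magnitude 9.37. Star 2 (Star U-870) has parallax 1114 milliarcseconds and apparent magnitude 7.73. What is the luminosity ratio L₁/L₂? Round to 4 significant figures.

d₁ = 1/p₁ = 1/0.1554″ = 6.435 pc; d₂ = 1/p₂ = 1/1.114″ = 0.89767 pc.
M₁ = m₁ − 5 log₁₀ d₁ + 5 = 9.37 − 4.0427 + 5 = 10.3273.
M₂ = 7.73 − (-0.2344) + 5 = 12.9644.
L₁/L₂ = 10^(0.4(M₂ − M₁)) = 10^(0.4 × 2.6371) = 10^1.05484 = 11.346.

L₁/L₂ = 11.35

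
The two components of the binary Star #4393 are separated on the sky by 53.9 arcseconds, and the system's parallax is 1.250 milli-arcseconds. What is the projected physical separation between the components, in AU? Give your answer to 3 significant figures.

d = 1/p = 1/0.001250″ = 800 pc.
At distance d (pc), an angle of θ arcsec spans θ·d AU: s = 53.9 × 800 = 43120 AU.

43100 AU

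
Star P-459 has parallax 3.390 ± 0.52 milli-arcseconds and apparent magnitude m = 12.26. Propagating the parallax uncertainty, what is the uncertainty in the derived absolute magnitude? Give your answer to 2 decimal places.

σ_M = 0.33 mag

M = m − 5 log₁₀ d + 5 = m + 5 log₁₀ p + 5, so ∂M/∂p = 5/(p ln 10).
σ_M = (5/ln 10) · (σ_p/p) = 2.1715 × 0.52/3.390 = 2.1715 × 0.15339 = 0.33309.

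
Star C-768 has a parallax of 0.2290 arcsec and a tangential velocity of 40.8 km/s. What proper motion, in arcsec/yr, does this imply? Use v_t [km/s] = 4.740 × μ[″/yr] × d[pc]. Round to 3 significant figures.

d = 1/p = 1/0.2290″ = 4.3668 pc.
μ = v_t / (4.74 d) = 40.8 / (4.74 × 4.3668) = 40.8 / 20.699 = 1.9711 ″/yr.

1.97 arcsec/yr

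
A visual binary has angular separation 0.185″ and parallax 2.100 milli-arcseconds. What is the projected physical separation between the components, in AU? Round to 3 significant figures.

88.1 AU

d = 1/p = 1/0.002100″ = 476.19 pc.
At distance d (pc), an angle of θ arcsec spans θ·d AU: s = 0.185 × 476.19 = 88.095 AU.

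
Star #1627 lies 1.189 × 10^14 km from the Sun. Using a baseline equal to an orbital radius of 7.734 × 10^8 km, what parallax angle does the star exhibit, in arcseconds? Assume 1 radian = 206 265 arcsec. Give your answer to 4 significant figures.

1.342 arcsec

θ ≈ B/d = (7.734 × 10^8) / (1.189 × 10^14) = 6.5046 × 10^-6 rad.
In arcseconds: 6.5046 × 10^-6 × 206265 = 1.3417″.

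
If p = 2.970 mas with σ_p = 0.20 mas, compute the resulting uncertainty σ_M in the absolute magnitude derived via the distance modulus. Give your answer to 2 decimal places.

M = m − 5 log₁₀ d + 5 = m + 5 log₁₀ p + 5, so ∂M/∂p = 5/(p ln 10).
σ_M = (5/ln 10) · (σ_p/p) = 2.1715 × 0.20/2.970 = 2.1715 × 0.06734 = 0.14623.

σ_M = 0.15 mag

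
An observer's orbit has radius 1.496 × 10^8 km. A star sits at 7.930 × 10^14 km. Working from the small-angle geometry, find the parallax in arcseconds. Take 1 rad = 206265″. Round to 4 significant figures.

0.03891 arcsec

θ ≈ B/d = (1.496 × 10^8) / (7.930 × 10^14) = 1.8865 × 10^-7 rad.
In arcseconds: 1.8865 × 10^-7 × 206265 = 0.038912″.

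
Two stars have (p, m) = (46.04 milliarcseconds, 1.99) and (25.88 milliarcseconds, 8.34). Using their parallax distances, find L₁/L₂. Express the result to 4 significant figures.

L₁/L₂ = 109.6

d₁ = 1/p₁ = 1/0.04604″ = 21.72 pc; d₂ = 1/p₂ = 1/0.02588″ = 38.64 pc.
M₁ = m₁ − 5 log₁₀ d₁ + 5 = 1.99 − 6.6843 + 5 = 0.3057.
M₂ = 8.34 − 7.9352 + 5 = 5.4048.
L₁/L₂ = 10^(0.4(M₂ − M₁)) = 10^(0.4 × 5.0991) = 10^2.03964 = 109.56.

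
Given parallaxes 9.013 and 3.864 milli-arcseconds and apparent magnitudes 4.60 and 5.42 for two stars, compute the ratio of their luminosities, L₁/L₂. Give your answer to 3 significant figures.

L₁/L₂ = 0.391

d₁ = 1/p₁ = 1/0.009013″ = 110.95 pc; d₂ = 1/p₂ = 1/0.003864″ = 258.8 pc.
M₁ = m₁ − 5 log₁₀ d₁ + 5 = 4.60 − 10.2256 + 5 = -0.6256.
M₂ = 5.42 − 12.0648 + 5 = -1.6448.
L₁/L₂ = 10^(0.4(M₂ − M₁)) = 10^(0.4 × (-1.0192)) = 10^(-0.40768) = 0.39113.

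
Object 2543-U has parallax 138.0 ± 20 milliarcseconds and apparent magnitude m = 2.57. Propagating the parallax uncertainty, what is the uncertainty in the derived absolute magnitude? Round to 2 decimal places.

M = m − 5 log₁₀ d + 5 = m + 5 log₁₀ p + 5, so ∂M/∂p = 5/(p ln 10).
σ_M = (5/ln 10) · (σ_p/p) = 2.1715 × 20/138.0 = 2.1715 × 0.14493 = 0.31472.

σ_M = 0.31 mag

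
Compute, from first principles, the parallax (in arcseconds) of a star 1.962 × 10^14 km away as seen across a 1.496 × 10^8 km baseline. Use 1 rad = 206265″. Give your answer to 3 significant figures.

0.157 arcsec

θ ≈ B/d = (1.496 × 10^8) / (1.962 × 10^14) = 7.6249 × 10^-7 rad.
In arcseconds: 7.6249 × 10^-7 × 206265 = 0.15727″.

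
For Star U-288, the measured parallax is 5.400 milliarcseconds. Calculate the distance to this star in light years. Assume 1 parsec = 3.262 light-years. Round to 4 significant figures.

604.1 light years

p = 5.400 milliarcseconds = 0.005400 arcsec.
d = 1/p = 1/0.005400 = 185.19 pc.
In light-years: 185.19 × 3.262 = 604.09 ly.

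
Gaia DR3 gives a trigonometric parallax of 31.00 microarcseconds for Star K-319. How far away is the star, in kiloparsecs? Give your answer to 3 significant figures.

32.3 kpc

p = 31.00 microarcseconds = 0.00003100 arcsec.
d = 1/p = 1/0.00003100 = 32258 pc.
= 32.258 kpc.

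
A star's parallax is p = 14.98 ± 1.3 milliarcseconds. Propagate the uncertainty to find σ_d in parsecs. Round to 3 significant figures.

5.79 pc

d = 1/p, so σ_d = σ_p / p².
σ_d = 0.00130 / (0.01498)² = 0.00130 / 0.0002244 = 5.7932 pc.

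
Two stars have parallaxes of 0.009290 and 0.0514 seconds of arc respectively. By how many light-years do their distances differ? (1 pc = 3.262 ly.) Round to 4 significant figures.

287.7 ly

d_A = 1/0.009290″ = 107.64 pc; d_B = 1/0.05140″ = 19.455 pc.
|d_B − d_A| = |19.455 − 107.64| = 88.185 pc = 88.185 × 3.262 ly = 287.66 ly.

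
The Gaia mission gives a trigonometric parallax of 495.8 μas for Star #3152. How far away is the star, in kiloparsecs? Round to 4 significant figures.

p = 495.8 μas = 0.0004958 arcsec.
d = 1/p = 1/0.0004958 = 2016.9 pc.
= 2.0169 kpc.

2.017 kpc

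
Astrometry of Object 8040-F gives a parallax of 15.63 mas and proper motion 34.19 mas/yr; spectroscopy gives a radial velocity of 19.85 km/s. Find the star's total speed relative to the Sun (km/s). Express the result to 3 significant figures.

d = 1/p = 1/0.01563″ = 63.98 pc.
μ = 34.19 mas/yr = 0.03419 ″/yr.
v_t = 4.740 μ d = 4.740 × 0.03419 × 63.98 = 10.369 km/s.
v = √(v_r² + v_t²) = √(19.85² + 10.369²) = √501.539 = 22.395 km/s.

22.4 km/s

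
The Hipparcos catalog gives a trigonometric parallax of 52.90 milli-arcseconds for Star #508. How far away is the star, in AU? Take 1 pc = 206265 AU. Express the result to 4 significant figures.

p = 52.90 milli-arcseconds = 0.05290 arcsec.
d = 1/p = 1/0.05290 = 18.904 pc.
In AU: 18.904 × 206265 = 3.8992 × 10^6 AU.

3.899 × 10^6 AU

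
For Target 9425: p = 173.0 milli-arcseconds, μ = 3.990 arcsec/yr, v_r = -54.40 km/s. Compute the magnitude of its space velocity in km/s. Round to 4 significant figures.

122.1 km/s

d = 1/p = 1/0.1730″ = 5.7803 pc.
v_t = 4.740 μ d = 4.740 × 3.990 × 5.7803 = 109.32 km/s.
v = √(v_r² + v_t²) = √((-54.40)² + 109.32²) = √14910.2 = 122.11 km/s.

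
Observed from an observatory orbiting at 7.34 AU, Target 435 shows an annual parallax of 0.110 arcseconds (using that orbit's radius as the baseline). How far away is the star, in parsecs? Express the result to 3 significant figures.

66.7 pc

With baseline B (in AU) and parallax p (in arcsec), d = B/p parsecs.
d = 7.34 / 0.110 = 66.727 pc.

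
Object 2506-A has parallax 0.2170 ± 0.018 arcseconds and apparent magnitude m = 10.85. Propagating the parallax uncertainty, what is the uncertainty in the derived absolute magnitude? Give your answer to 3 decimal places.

M = m − 5 log₁₀ d + 5 = m + 5 log₁₀ p + 5, so ∂M/∂p = 5/(p ln 10).
σ_M = (5/ln 10) · (σ_p/p) = 2.1715 × 0.018/0.2170 = 2.1715 × 0.082949 = 0.18012.

σ_M = 0.180 mag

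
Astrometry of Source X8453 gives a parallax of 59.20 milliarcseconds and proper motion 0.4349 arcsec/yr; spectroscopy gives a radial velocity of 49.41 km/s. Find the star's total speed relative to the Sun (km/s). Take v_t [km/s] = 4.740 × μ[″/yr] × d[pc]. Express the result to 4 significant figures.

60.45 km/s

d = 1/p = 1/0.05920″ = 16.892 pc.
v_t = 4.740 μ d = 4.740 × 0.4349 × 16.892 = 34.822 km/s.
v = √(v_r² + v_t²) = √(49.41² + 34.822²) = √3653.92 = 60.448 km/s.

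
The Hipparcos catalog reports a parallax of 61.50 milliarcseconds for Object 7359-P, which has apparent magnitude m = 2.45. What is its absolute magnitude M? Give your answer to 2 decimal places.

M = 1.39

d = 1/p = 1/0.06150″ = 16.26 pc.
m − M = 5 log₁₀(16.26) − 5 = 6.0556 − 5 = 1.0556.
M = m − (m − M) = 2.45 − 1.0556 = 1.39.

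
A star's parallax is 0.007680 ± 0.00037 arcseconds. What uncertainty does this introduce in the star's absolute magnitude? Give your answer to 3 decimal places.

σ_M = 0.105 mag

M = m − 5 log₁₀ d + 5 = m + 5 log₁₀ p + 5, so ∂M/∂p = 5/(p ln 10).
σ_M = (5/ln 10) · (σ_p/p) = 2.1715 × 0.00037/0.007680 = 2.1715 × 0.048177 = 0.10462.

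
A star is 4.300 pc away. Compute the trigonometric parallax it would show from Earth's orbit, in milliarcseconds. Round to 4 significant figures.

232.6 mas

p = 1/d = 1/4.3 = 0.23256 arcsec.
= 0.23256 × 1000 = 232.56 mas.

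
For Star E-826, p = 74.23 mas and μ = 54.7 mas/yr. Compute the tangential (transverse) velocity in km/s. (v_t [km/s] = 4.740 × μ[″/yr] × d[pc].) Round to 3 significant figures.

3.49 km/s

d = 1/p = 1/0.07423″ = 13.472 pc.
μ = 54.7 mas/yr = 0.0547 ″/yr.
v_t = 4.74 × μ × d = 4.74 × 0.0547 × 13.472 = 3.493 km/s.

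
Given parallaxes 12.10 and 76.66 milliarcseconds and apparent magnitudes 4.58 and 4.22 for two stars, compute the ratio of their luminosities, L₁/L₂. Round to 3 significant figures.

d₁ = 1/p₁ = 1/0.01210″ = 82.645 pc; d₂ = 1/p₂ = 1/0.07666″ = 13.045 pc.
M₁ = m₁ − 5 log₁₀ d₁ + 5 = 4.58 − 9.5861 + 5 = -0.0061.
M₂ = 4.22 − 5.5772 + 5 = 3.6428.
L₁/L₂ = 10^(0.4(M₂ − M₁)) = 10^(0.4 × 3.6489) = 10^1.45956 = 28.811.

L₁/L₂ = 28.8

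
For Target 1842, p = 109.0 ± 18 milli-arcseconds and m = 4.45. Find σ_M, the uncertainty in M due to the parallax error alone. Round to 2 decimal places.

σ_M = 0.36 mag

M = m − 5 log₁₀ d + 5 = m + 5 log₁₀ p + 5, so ∂M/∂p = 5/(p ln 10).
σ_M = (5/ln 10) · (σ_p/p) = 2.1715 × 18/109.0 = 2.1715 × 0.16514 = 0.3586.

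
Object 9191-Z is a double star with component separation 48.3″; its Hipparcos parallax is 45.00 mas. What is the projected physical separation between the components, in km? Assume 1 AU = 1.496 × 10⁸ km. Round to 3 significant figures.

1.61 × 10^11 km

d = 1/p = 1/0.04500″ = 22.222 pc.
At distance d (pc), an angle of θ arcsec spans θ·d AU: s = 48.3 × 22.222 = 1073.3 AU.
= 1073.3 × 1.496 × 10⁸ km = 1.6057 × 10^11 km.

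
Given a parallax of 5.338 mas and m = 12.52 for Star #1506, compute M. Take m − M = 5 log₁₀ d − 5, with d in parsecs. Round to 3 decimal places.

M = 6.157

d = 1/p = 1/0.005338″ = 187.34 pc.
m − M = 5 log₁₀(187.34) − 5 = 11.3632 − 5 = 6.3632.
M = m − (m − M) = 12.52 − 6.3632 = 6.157.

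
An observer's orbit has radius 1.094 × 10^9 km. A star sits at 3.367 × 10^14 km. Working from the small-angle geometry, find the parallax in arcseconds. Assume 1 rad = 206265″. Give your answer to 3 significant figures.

θ ≈ B/d = (1.094 × 10^9) / (3.367 × 10^14) = 3.2492 × 10^-6 rad.
In arcseconds: 3.2492 × 10^-6 × 206265 = 0.6702″.

0.670 arcsec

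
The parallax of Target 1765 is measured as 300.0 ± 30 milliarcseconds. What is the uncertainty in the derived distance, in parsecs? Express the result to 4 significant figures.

0.3333 pc

d = 1/p, so σ_d = σ_p / p².
σ_d = 0.0300 / (0.3000)² = 0.0300 / 0.09 = 0.33333 pc.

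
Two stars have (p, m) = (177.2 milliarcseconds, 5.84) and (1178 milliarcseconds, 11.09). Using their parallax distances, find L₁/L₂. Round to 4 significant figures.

d₁ = 1/p₁ = 1/0.1772″ = 5.6433 pc; d₂ = 1/p₂ = 1/1.178″ = 0.8489 pc.
M₁ = m₁ − 5 log₁₀ d₁ + 5 = 5.84 − 3.7577 + 5 = 7.0823.
M₂ = 11.09 − (-0.3557) + 5 = 16.4457.
L₁/L₂ = 10^(0.4(M₂ − M₁)) = 10^(0.4 × 9.3634) = 10^3.74536 = 5563.7.

L₁/L₂ = 5564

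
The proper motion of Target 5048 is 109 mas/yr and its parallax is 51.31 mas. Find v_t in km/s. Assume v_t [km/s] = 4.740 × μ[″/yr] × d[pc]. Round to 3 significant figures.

d = 1/p = 1/0.05131″ = 19.489 pc.
μ = 109 mas/yr = 0.109 ″/yr.
v_t = 4.74 × μ × d = 4.74 × 0.109 × 19.489 = 10.069 km/s.

10.1 km/s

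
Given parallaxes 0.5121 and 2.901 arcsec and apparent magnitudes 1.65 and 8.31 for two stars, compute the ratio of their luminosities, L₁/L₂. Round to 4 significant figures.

L₁/L₂ = 14800

d₁ = 1/p₁ = 1/0.5121″ = 1.9527 pc; d₂ = 1/p₂ = 1/2.901″ = 0.34471 pc.
M₁ = m₁ − 5 log₁₀ d₁ + 5 = 1.65 − 1.4532 + 5 = 5.1968.
M₂ = 8.31 − (-2.3127) + 5 = 15.6227.
L₁/L₂ = 10^(0.4(M₂ − M₁)) = 10^(0.4 × 10.4259) = 10^4.17036 = 14803.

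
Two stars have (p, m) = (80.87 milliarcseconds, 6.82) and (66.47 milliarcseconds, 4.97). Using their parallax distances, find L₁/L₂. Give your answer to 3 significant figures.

L₁/L₂ = 0.123

d₁ = 1/p₁ = 1/0.08087″ = 12.366 pc; d₂ = 1/p₂ = 1/0.06647″ = 15.044 pc.
M₁ = m₁ − 5 log₁₀ d₁ + 5 = 6.82 − 5.4611 + 5 = 6.3589.
M₂ = 4.97 − 5.8868 + 5 = 4.0832.
L₁/L₂ = 10^(0.4(M₂ − M₁)) = 10^(0.4 × (-2.2757)) = 10^(-0.91028) = 0.12295.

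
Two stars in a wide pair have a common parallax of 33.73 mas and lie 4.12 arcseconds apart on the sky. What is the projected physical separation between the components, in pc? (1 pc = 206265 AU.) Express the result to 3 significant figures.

d = 1/p = 1/0.03373″ = 29.647 pc.
At distance d (pc), an angle of θ arcsec spans θ·d AU: s = 4.12 × 29.647 = 122.15 AU.
= 122.15 / 206265 = 0.00059220 pc.

0.000592 pc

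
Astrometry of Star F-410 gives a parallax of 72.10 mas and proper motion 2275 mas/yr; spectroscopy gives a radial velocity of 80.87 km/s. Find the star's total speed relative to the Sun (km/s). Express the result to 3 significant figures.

170 km/s

d = 1/p = 1/0.07210″ = 13.87 pc.
μ = 2275 mas/yr = 2.275 ″/yr.
v_t = 4.740 μ d = 4.740 × 2.275 × 13.87 = 149.57 km/s.
v = √(v_r² + v_t²) = √(80.87² + 149.57²) = √28911.1 = 170.03 km/s.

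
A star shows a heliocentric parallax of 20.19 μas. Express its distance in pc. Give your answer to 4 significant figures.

p = 20.19 μas = 0.00002019 arcsec.
d = 1/p = 1/0.00002019 = 49529 pc.

49530 pc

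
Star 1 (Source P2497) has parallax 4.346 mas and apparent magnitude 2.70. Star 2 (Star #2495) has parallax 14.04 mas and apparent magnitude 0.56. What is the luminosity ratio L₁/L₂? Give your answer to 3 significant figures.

L₁/L₂ = 1.45

d₁ = 1/p₁ = 1/0.004346″ = 230.1 pc; d₂ = 1/p₂ = 1/0.01404″ = 71.225 pc.
M₁ = m₁ − 5 log₁₀ d₁ + 5 = 2.70 − 11.8096 + 5 = -4.1096.
M₂ = 0.56 − 9.2632 + 5 = -3.7032.
L₁/L₂ = 10^(0.4(M₂ − M₁)) = 10^(0.4 × 0.4064) = 10^0.16256 = 1.454.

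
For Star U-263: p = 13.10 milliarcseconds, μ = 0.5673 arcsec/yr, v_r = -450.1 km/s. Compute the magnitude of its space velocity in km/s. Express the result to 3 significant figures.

d = 1/p = 1/0.01310″ = 76.336 pc.
v_t = 4.740 μ d = 4.740 × 0.5673 × 76.336 = 205.27 km/s.
v = √(v_r² + v_t²) = √((-450.1)² + 205.27²) = √244726 = 494.7 km/s.

495 km/s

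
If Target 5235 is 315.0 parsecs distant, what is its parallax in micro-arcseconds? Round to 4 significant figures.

3175 μas

p = 1/d = 1/315 = 0.0031746 arcsec.
= 0.0031746 × 10⁶ = 3174.6 μas.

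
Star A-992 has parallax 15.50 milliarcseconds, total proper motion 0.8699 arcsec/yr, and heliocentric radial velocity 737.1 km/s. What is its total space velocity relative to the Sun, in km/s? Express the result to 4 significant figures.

d = 1/p = 1/0.01550″ = 64.516 pc.
v_t = 4.740 μ d = 4.740 × 0.8699 × 64.516 = 266.02 km/s.
v = √(v_r² + v_t²) = √(737.1² + 266.02²) = √614083 = 783.63 km/s.

783.6 km/s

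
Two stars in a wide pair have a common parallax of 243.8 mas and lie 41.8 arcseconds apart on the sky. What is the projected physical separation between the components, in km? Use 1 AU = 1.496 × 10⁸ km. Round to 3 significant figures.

2.56 × 10^10 km

d = 1/p = 1/0.2438″ = 4.1017 pc.
At distance d (pc), an angle of θ arcsec spans θ·d AU: s = 41.8 × 4.1017 = 171.45 AU.
= 171.45 × 1.496 × 10⁸ km = 2.5649 × 10^10 km.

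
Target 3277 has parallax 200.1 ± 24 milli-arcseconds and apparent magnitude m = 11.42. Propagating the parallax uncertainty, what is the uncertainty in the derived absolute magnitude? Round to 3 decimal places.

M = m − 5 log₁₀ d + 5 = m + 5 log₁₀ p + 5, so ∂M/∂p = 5/(p ln 10).
σ_M = (5/ln 10) · (σ_p/p) = 2.1715 × 24/200.1 = 2.1715 × 0.11994 = 0.26045.

σ_M = 0.260 mag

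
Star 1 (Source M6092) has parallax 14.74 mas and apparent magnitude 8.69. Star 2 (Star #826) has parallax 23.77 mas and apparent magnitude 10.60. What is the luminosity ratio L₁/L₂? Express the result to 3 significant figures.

L₁/L₂ = 15.1

d₁ = 1/p₁ = 1/0.01474″ = 67.843 pc; d₂ = 1/p₂ = 1/0.02377″ = 42.07 pc.
M₁ = m₁ − 5 log₁₀ d₁ + 5 = 8.69 − 9.1575 + 5 = 4.5325.
M₂ = 10.60 − 8.1199 + 5 = 7.4801.
L₁/L₂ = 10^(0.4(M₂ − M₁)) = 10^(0.4 × 2.9476) = 10^1.17904 = 15.102.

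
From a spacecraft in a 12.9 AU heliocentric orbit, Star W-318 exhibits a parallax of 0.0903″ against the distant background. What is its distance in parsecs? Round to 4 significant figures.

With baseline B (in AU) and parallax p (in arcsec), d = B/p parsecs.
d = 12.9 / 0.0903 = 142.86 pc.

142.9 pc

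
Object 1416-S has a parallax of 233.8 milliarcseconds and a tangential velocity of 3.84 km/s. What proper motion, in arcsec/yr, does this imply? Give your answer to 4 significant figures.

0.1894 arcsec/yr

d = 1/p = 1/0.2338″ = 4.2772 pc.
μ = v_t / (4.74 d) = 3.84 / (4.74 × 4.2772) = 3.84 / 20.274 = 0.18941 ″/yr.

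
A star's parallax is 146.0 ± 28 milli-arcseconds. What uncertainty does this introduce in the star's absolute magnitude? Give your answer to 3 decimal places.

σ_M = 0.416 mag

M = m − 5 log₁₀ d + 5 = m + 5 log₁₀ p + 5, so ∂M/∂p = 5/(p ln 10).
σ_M = (5/ln 10) · (σ_p/p) = 2.1715 × 28/146.0 = 2.1715 × 0.19178 = 0.41645.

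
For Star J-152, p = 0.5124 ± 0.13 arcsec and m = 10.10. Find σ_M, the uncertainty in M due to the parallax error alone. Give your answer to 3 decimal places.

σ_M = 0.551 mag

M = m − 5 log₁₀ d + 5 = m + 5 log₁₀ p + 5, so ∂M/∂p = 5/(p ln 10).
σ_M = (5/ln 10) · (σ_p/p) = 2.1715 × 0.13/0.5124 = 2.1715 × 0.25371 = 0.55093.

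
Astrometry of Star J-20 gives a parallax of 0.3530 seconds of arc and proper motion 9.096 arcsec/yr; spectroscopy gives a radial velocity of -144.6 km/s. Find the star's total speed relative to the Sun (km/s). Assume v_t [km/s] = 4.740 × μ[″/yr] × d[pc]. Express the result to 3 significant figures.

d = 1/p = 1/0.3530″ = 2.8329 pc.
v_t = 4.740 μ d = 4.740 × 9.096 × 2.8329 = 122.14 km/s.
v = √(v_r² + v_t²) = √((-144.6)² + 122.14²) = √35827.3 = 189.28 km/s.

189 km/s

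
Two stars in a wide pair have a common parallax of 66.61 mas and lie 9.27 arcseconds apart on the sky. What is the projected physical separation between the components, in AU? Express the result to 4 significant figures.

d = 1/p = 1/0.06661″ = 15.013 pc.
At distance d (pc), an angle of θ arcsec spans θ·d AU: s = 9.27 × 15.013 = 139.17 AU.

139.2 AU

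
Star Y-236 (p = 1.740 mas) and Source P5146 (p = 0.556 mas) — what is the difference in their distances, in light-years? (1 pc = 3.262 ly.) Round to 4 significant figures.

3992 ly

d_A = 1/0.001740″ = 574.71 pc; d_B = 1/0.0005560″ = 1798.6 pc.
|d_B − d_A| = |1798.6 − 574.71| = 1223.9 pc = 1223.9 × 3.262 ly = 3992.4 ly.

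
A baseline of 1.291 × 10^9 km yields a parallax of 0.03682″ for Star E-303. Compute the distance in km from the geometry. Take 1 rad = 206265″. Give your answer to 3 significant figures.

θ = 0.03682″ = 0.03682/206265 = 1.7851 × 10^-7 rad.
d = B/θ = (1.291 × 10^9) / (1.7851 × 10^-7) = 7.2321 × 10^15 km.

7.23 × 10^15 km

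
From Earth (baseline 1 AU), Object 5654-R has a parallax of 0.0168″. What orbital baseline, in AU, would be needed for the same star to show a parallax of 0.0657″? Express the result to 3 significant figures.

3.91 AU

Parallax scales linearly with baseline: p ∝ B, so B = p_target / p_Earth × 1 AU.
B = 0.0657 / 0.0168 = 3.9107 AU.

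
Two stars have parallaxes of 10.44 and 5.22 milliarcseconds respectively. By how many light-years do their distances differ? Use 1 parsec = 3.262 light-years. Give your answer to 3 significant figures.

312 ly

d_A = 1/0.01044″ = 95.785 pc; d_B = 1/0.005220″ = 191.57 pc.
|d_B − d_A| = |191.57 − 95.785| = 95.785 pc = 95.785 × 3.262 ly = 312.45 ly.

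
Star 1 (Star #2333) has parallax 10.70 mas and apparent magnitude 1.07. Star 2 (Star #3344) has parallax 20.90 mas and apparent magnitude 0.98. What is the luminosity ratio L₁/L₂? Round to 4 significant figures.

d₁ = 1/p₁ = 1/0.01070″ = 93.458 pc; d₂ = 1/p₂ = 1/0.02090″ = 47.847 pc.
M₁ = m₁ − 5 log₁₀ d₁ + 5 = 1.07 − 9.8531 + 5 = -3.7831.
M₂ = 0.98 − 8.3993 + 5 = -2.4193.
L₁/L₂ = 10^(0.4(M₂ − M₁)) = 10^(0.4 × 1.3638) = 10^0.54552 = 3.5117.

L₁/L₂ = 3.512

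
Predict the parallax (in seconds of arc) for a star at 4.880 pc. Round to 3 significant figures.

0.205 arcsec

p = 1/d = 1/4.88 = 0.20492 arcsec.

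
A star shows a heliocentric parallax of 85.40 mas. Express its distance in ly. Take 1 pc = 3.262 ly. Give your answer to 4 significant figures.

p = 85.40 mas = 0.08540 arcsec.
d = 1/p = 1/0.08540 = 11.71 pc.
In light-years: 11.71 × 3.262 = 38.198 ly.

38.20 ly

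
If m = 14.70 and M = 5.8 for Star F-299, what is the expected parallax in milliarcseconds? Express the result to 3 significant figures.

1.66 mas

m − M = 14.70 − 5.8 = 8.90.
d = 10^((m−M)/5 + 1) = 10^2.780 = 602.56 pc.
p = 1/d = 1/602.56 = 0.0016596 arcsec = 1.6596 mas.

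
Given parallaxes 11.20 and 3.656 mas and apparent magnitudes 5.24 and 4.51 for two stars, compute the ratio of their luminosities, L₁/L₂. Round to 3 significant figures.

d₁ = 1/p₁ = 1/0.01120″ = 89.286 pc; d₂ = 1/p₂ = 1/0.003656″ = 273.52 pc.
M₁ = m₁ − 5 log₁₀ d₁ + 5 = 5.24 − 9.7539 + 5 = 0.4861.
M₂ = 4.51 − 12.1849 + 5 = -2.6749.
L₁/L₂ = 10^(0.4(M₂ − M₁)) = 10^(0.4 × (-3.1610)) = 10^(-1.26440) = 0.0544.

L₁/L₂ = 0.0544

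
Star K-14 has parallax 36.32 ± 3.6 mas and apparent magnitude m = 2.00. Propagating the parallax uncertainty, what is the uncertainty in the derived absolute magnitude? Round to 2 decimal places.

M = m − 5 log₁₀ d + 5 = m + 5 log₁₀ p + 5, so ∂M/∂p = 5/(p ln 10).
σ_M = (5/ln 10) · (σ_p/p) = 2.1715 × 3.6/36.32 = 2.1715 × 0.099119 = 0.21524.

σ_M = 0.22 mag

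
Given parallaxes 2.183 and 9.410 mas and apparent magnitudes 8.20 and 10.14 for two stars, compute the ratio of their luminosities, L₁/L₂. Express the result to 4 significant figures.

L₁/L₂ = 110.9

d₁ = 1/p₁ = 1/0.002183″ = 458.09 pc; d₂ = 1/p₂ = 1/0.009410″ = 106.27 pc.
M₁ = m₁ − 5 log₁₀ d₁ + 5 = 8.20 − 13.3048 + 5 = -0.1048.
M₂ = 10.14 − 10.1321 + 5 = 5.0079.
L₁/L₂ = 10^(0.4(M₂ − M₁)) = 10^(0.4 × 5.1127) = 10^2.04508 = 110.94.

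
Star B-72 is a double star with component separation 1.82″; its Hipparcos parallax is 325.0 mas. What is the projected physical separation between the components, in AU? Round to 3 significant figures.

d = 1/p = 1/0.3250″ = 3.0769 pc.
At distance d (pc), an angle of θ arcsec spans θ·d AU: s = 1.82 × 3.0769 = 5.6 AU.

5.60 AU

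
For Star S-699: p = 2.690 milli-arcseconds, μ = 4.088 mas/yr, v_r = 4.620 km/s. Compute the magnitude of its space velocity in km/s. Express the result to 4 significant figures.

8.558 km/s

d = 1/p = 1/0.002690″ = 371.75 pc.
μ = 4.088 mas/yr = 0.004088 ″/yr.
v_t = 4.740 μ d = 4.740 × 0.004088 × 371.75 = 7.2034 km/s.
v = √(v_r² + v_t²) = √(4.620² + 7.2034²) = √73.2334 = 8.5577 km/s.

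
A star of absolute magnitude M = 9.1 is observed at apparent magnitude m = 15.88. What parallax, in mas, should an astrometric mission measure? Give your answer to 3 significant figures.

m − M = 15.88 − 9.1 = 6.78.
d = 10^((m−M)/5 + 1) = 10^2.356 = 226.99 pc.
p = 1/d = 1/226.99 = 0.0044055 arcsec = 4.4055 mas.

4.41 mas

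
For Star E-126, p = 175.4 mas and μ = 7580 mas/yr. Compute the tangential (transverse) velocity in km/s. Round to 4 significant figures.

204.8 km/s

d = 1/p = 1/0.1754″ = 5.7013 pc.
μ = 7580 mas/yr = 7.58 ″/yr.
v_t = 4.74 × μ × d = 4.74 × 7.58 × 5.7013 = 204.84 km/s.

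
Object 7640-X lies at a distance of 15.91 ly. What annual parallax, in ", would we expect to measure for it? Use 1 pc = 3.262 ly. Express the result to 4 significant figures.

0.2050 "

d = 15.91 ly ÷ 3.262 = 4.8774 pc.
p = 1/d = 1/4.8774 = 0.20503 arcsec.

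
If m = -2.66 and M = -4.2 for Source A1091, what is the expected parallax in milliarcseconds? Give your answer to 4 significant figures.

m − M = -2.66 − (-4.2) = 1.54.
d = 10^((m−M)/5 + 1) = 10^1.308 = 20.324 pc.
p = 1/d = 1/20.324 = 0.049203 arcsec = 49.203 mas.

49.20 mas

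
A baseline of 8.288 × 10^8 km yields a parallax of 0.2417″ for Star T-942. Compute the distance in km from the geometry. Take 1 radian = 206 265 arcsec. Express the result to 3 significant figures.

7.07 × 10^14 km

θ = 0.2417″ = 0.2417/206265 = 1.1718 × 10^-6 rad.
d = B/θ = (8.288 × 10^8) / (1.1718 × 10^-6) = 7.0729 × 10^14 km.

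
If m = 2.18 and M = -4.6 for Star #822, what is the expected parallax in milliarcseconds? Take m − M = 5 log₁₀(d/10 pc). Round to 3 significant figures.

m − M = 2.18 − (-4.6) = 6.78.
d = 10^((m−M)/5 + 1) = 10^2.356 = 226.99 pc.
p = 1/d = 1/226.99 = 0.0044055 arcsec = 4.4055 mas.

4.41 mas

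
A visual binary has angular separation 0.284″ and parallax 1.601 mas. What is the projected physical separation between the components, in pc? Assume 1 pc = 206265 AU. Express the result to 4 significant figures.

d = 1/p = 1/0.001601″ = 624.61 pc.
At distance d (pc), an angle of θ arcsec spans θ·d AU: s = 0.284 × 624.61 = 177.39 AU.
= 177.39 / 206265 = 0.00086001 pc.

0.0008600 pc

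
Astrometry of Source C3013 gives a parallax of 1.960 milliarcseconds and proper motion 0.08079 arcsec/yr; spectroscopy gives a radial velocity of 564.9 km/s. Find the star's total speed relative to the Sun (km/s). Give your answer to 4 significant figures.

597.7 km/s

d = 1/p = 1/0.001960″ = 510.2 pc.
v_t = 4.740 μ d = 4.740 × 0.08079 × 510.2 = 195.38 km/s.
v = √(v_r² + v_t²) = √(564.9² + 195.38²) = √357285 = 597.73 km/s.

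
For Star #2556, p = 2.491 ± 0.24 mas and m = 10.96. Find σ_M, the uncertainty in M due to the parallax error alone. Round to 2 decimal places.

M = m − 5 log₁₀ d + 5 = m + 5 log₁₀ p + 5, so ∂M/∂p = 5/(p ln 10).
σ_M = (5/ln 10) · (σ_p/p) = 2.1715 × 0.24/2.491 = 2.1715 × 0.096347 = 0.20922.

σ_M = 0.21 mag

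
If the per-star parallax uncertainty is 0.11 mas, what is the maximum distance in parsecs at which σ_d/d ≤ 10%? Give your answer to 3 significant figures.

909 pc

σ_d/d = σ_p/p, so the condition is σ_p/p ≤ 0.10, i.e. p ≥ σ_p/0.10.
p_min = 0.11/0.10 = 1.1 mas = 0.0011 arcsec.
d_max = 1/p_min = 1/0.0011 = 909.09 pc.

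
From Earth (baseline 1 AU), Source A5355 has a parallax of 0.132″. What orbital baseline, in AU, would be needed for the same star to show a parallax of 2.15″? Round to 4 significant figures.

Parallax scales linearly with baseline: p ∝ B, so B = p_target / p_Earth × 1 AU.
B = 2.15 / 0.132 = 16.288 AU.

16.29 AU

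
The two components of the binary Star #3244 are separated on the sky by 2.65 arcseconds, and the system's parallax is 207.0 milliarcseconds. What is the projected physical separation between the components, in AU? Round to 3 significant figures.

12.8 AU

d = 1/p = 1/0.2070″ = 4.8309 pc.
At distance d (pc), an angle of θ arcsec spans θ·d AU: s = 2.65 × 4.8309 = 12.802 AU.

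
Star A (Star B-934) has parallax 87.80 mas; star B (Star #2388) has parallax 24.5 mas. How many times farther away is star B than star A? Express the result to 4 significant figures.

Since d = 1/p, d_B/d_A = p_A/p_B.
= 87.80 / 24.5 = 3.5837.

3.584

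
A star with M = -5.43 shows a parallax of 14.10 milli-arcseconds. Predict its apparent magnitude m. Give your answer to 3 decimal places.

d = 1/p = 1/0.01410″ = 70.922 pc.
m − M = 5 log₁₀ d − 5 = 5 log₁₀(70.922) − 5 = 9.2539 − 5 = 4.2539.
m = M + (m − M) = -5.43 + 4.2539 = -1.176.

m = -1.176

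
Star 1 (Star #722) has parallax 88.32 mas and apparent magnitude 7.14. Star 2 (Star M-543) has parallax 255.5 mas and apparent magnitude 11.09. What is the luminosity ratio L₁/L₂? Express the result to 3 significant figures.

d₁ = 1/p₁ = 1/0.08832″ = 11.322 pc; d₂ = 1/p₂ = 1/0.2555″ = 3.9139 pc.
M₁ = m₁ − 5 log₁₀ d₁ + 5 = 7.14 − 5.2696 + 5 = 6.8704.
M₂ = 11.09 − 2.9630 + 5 = 13.1270.
L₁/L₂ = 10^(0.4(M₂ − M₁)) = 10^(0.4 × 6.2566) = 10^2.50264 = 318.16.

L₁/L₂ = 318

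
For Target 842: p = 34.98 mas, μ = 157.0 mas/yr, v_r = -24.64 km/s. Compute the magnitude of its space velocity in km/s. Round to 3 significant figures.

d = 1/p = 1/0.03498″ = 28.588 pc.
μ = 157.0 mas/yr = 0.1570 ″/yr.
v_t = 4.740 μ d = 4.740 × 0.1570 × 28.588 = 21.275 km/s.
v = √(v_r² + v_t²) = √((-24.64)² + 21.275²) = √1059.76 = 32.554 km/s.

32.6 km/s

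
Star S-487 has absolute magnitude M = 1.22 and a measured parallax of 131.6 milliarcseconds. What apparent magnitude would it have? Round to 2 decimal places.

d = 1/p = 1/0.1316″ = 7.5988 pc.
m − M = 5 log₁₀ d − 5 = 5 log₁₀(7.5988) − 5 = 4.4037 − 5 = -0.5963.
m = M + (m − M) = 1.22 + (-0.5963) = 0.62.

m = 0.62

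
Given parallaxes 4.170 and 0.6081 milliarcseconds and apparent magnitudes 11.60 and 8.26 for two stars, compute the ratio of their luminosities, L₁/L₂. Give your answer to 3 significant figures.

d₁ = 1/p₁ = 1/0.004170″ = 239.81 pc; d₂ = 1/p₂ = 1/0.0006081″ = 1644.5 pc.
M₁ = m₁ − 5 log₁₀ d₁ + 5 = 11.60 − 11.8993 + 5 = 4.7007.
M₂ = 8.26 − 16.0802 + 5 = -2.8202.
L₁/L₂ = 10^(0.4(M₂ − M₁)) = 10^(0.4 × (-7.5209)) = 10^(-3.00836) = 0.00098093.

L₁/L₂ = 0.000981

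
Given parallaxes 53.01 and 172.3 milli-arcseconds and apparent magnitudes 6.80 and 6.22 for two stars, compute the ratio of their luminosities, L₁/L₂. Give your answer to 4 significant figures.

L₁/L₂ = 6.192

d₁ = 1/p₁ = 1/0.05301″ = 18.864 pc; d₂ = 1/p₂ = 1/0.1723″ = 5.8038 pc.
M₁ = m₁ − 5 log₁₀ d₁ + 5 = 6.80 − 6.3782 + 5 = 5.4218.
M₂ = 6.22 − 3.8186 + 5 = 7.4014.
L₁/L₂ = 10^(0.4(M₂ − M₁)) = 10^(0.4 × 1.9796) = 10^0.79184 = 6.1921.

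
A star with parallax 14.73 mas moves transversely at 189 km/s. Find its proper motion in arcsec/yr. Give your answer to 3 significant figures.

d = 1/p = 1/0.01473″ = 67.889 pc.
μ = v_t / (4.74 d) = 189 / (4.74 × 67.889) = 189 / 321.79 = 0.58734 ″/yr.

0.587 arcsec/yr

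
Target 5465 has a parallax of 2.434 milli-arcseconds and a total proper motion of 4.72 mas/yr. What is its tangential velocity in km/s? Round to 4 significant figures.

d = 1/p = 1/0.002434″ = 410.85 pc.
μ = 4.72 mas/yr = 0.00472 ″/yr.
v_t = 4.74 × μ × d = 4.74 × 0.00472 × 410.85 = 9.1919 km/s.

9.192 km/s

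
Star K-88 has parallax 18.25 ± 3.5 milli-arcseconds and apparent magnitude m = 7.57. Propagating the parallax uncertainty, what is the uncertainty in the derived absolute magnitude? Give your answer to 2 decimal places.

M = m − 5 log₁₀ d + 5 = m + 5 log₁₀ p + 5, so ∂M/∂p = 5/(p ln 10).
σ_M = (5/ln 10) · (σ_p/p) = 2.1715 × 3.5/18.25 = 2.1715 × 0.19178 = 0.41645.

σ_M = 0.42 mag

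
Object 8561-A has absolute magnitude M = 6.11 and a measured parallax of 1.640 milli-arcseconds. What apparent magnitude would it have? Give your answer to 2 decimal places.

d = 1/p = 1/0.001640″ = 609.76 pc.
m − M = 5 log₁₀ d − 5 = 5 log₁₀(609.76) − 5 = 13.9258 − 5 = 8.9258.
m = M + (m − M) = 6.11 + 8.9258 = 15.04.

m = 15.04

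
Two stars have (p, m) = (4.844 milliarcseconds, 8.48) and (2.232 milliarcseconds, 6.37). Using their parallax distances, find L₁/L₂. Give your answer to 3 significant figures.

d₁ = 1/p₁ = 1/0.004844″ = 206.44 pc; d₂ = 1/p₂ = 1/0.002232″ = 448.03 pc.
M₁ = m₁ − 5 log₁₀ d₁ + 5 = 8.48 − 11.5740 + 5 = 1.9060.
M₂ = 6.37 − 13.2565 + 5 = -1.8865.
L₁/L₂ = 10^(0.4(M₂ − M₁)) = 10^(0.4 × (-3.7925)) = 10^(-1.51700) = 0.030409.

L₁/L₂ = 0.0304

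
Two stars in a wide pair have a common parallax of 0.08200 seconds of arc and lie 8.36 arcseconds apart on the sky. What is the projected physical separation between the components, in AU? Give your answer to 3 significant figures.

d = 1/p = 1/0.08200″ = 12.195 pc.
At distance d (pc), an angle of θ arcsec spans θ·d AU: s = 8.36 × 12.195 = 101.95 AU.

102 AU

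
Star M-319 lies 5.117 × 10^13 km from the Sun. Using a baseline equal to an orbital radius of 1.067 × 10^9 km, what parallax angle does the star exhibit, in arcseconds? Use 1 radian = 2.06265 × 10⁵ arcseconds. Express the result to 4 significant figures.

4.301 arcsec

θ ≈ B/d = (1.067 × 10^9) / (5.117 × 10^13) = 2.0852 × 10^-5 rad.
In arcseconds: 2.0852 × 10^-5 × 206265 = 4.301″.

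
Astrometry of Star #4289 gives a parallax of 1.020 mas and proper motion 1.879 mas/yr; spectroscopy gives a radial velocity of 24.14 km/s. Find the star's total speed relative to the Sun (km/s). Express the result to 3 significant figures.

25.7 km/s

d = 1/p = 1/0.001020″ = 980.39 pc.
μ = 1.879 mas/yr = 0.001879 ″/yr.
v_t = 4.740 μ d = 4.740 × 0.001879 × 980.39 = 8.7318 km/s.
v = √(v_r² + v_t²) = √(24.14² + 8.7318²) = √658.984 = 25.671 km/s.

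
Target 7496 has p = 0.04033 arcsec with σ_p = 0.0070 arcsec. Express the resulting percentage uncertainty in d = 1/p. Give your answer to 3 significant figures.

For d = 1/p, |σ_d/d| = |σ_p/p|.
σ_p/p = 0.0070 / 0.04033 = 0.17357 = 17.357%.

17.4%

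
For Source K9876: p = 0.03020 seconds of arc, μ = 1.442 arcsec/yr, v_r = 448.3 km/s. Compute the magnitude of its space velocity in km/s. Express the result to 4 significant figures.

d = 1/p = 1/0.03020″ = 33.113 pc.
v_t = 4.740 μ d = 4.740 × 1.442 × 33.113 = 226.33 km/s.
v = √(v_r² + v_t²) = √(448.3² + 226.33²) = √252198 = 502.19 km/s.

502.2 km/s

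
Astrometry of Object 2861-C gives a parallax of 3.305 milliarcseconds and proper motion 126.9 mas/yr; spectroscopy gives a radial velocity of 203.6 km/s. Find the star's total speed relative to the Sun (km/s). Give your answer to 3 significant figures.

d = 1/p = 1/0.003305″ = 302.57 pc.
μ = 126.9 mas/yr = 0.1269 ″/yr.
v_t = 4.740 μ d = 4.740 × 0.1269 × 302.57 = 182 km/s.
v = √(v_r² + v_t²) = √(203.6² + 182²) = √74577 = 273.09 km/s.

273 km/s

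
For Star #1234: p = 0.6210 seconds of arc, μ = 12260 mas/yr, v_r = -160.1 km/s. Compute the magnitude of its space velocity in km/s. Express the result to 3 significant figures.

185 km/s

d = 1/p = 1/0.6210″ = 1.6103 pc.
μ = 12260 mas/yr = 12.26 ″/yr.
v_t = 4.740 μ d = 4.740 × 12.26 × 1.6103 = 93.578 km/s.
v = √(v_r² + v_t²) = √((-160.1)² + 93.578²) = √34388.9 = 185.44 km/s.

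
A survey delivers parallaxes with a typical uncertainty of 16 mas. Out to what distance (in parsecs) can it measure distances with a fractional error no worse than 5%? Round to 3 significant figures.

3.13 pc

σ_d/d = σ_p/p, so the condition is σ_p/p ≤ 0.05, i.e. p ≥ σ_p/0.05.
p_min = 16/0.05 = 320 mas = 0.32 arcsec.
d_max = 1/p_min = 1/0.32 = 3.125 pc.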